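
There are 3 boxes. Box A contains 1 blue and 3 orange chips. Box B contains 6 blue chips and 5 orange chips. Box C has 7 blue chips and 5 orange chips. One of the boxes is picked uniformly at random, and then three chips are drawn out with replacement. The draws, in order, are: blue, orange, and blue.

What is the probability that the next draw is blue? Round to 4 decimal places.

0.5193

Compute the likelihood of the observed sequence for each case: P(data | box A) = (1/4)(3/4)(1/4) = 0.046875; P(data | box B) = (6/11)(5/11)(6/11) = 0.13524; P(data | box C) = (7/12)(5/12)(7/12) = 0.14178.
Multiplying each by its prior: 1/3 · 0.046875 = 0.015625, 1/3 · 0.13524 = 0.045079, 1/3 · 0.14178 = 0.047261; summing to 0.10796.
Dividing through by the total gives posterior P(box A | data) = 0.14472, P(box B | data) = 0.41753, P(box C | data) = 0.43774.
Averaging over the posterior, P(blue next | data) = (1/4)(0.14472) + (6/11)(0.41753) + (7/12)(0.43774) = 0.51928.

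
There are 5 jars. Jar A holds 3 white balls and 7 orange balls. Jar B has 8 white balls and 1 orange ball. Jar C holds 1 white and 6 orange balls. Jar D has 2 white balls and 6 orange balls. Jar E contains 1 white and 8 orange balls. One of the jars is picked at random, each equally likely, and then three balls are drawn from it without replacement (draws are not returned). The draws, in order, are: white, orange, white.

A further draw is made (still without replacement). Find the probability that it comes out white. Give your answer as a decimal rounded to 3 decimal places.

For each hypothesis, P(data | H) works out to: P(data | jar A) = (3/10)(7/9)(2/8) = 0.058333; P(data | jar B) = (8/9)(1/8)(7/7) = 0.11111; P(data | jar C) = (1/7)(6/6)(0/5) = 0; P(data | jar D) = (2/8)(6/7)(1/6) = 0.035714; P(data | jar E) = (1/9)(8/8)(0/7) = 0.
Weighting by the prior gives 1/5 · 0.058333 = 0.011667, 1/5 · 0.11111 = 0.022222, 1/5 · 0 = 0, 1/5 · 0.035714 = 0.0071429, 1/5 · 0 = 0; with total 0.041032.
Normalising, the posterior is P(jar A | data) = 0.28433, P(jar B | data) = 0.54159, P(jar C | data) = 0, P(jar D | data) = 0.17408, P(jar E | data) = 0.
Averaging over the posterior, P(white next | data) = (1/7)(0.28433) + (1)(0.54159) + (0)(0.17408) = 0.58221.

0.582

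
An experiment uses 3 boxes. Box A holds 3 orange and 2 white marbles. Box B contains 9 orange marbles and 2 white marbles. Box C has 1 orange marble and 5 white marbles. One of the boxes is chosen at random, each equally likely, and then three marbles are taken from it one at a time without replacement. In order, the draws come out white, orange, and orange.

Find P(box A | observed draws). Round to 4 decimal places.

0.5789

For each hypothesis, P(data | H) works out to: P(data | box A) = (2/5)(3/4)(2/3) = 1/5; P(data | box B) = (2/11)(9/10)(8/9) = 8/55; P(data | box C) = (5/6)(1/5)(0/4) = 0.
Multiplying each by its prior: 1/3 · 1/5 = 1/15, 1/3 · 8/55 = 8/165, 1/3 · 0 = 0; summing to 19/165.
By Bayes' rule, P(box A | data) = (1/15) / (19/165) = 11/19.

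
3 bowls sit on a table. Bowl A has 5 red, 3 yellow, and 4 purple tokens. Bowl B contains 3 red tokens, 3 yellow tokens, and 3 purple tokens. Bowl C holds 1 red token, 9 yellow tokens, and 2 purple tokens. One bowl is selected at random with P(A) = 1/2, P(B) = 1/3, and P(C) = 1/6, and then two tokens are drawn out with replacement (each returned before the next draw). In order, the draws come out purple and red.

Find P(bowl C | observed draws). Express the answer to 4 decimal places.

0.0213

For each hypothesis, P(data | H) works out to: P(data | bowl A) = (4/12)(5/12) = 5/36; P(data | bowl B) = (3/9)(3/9) = 1/9; P(data | bowl C) = (2/12)(1/12) = 1/72.
Multiplying each by its prior: 1/2 · 5/36 = 5/72, 1/3 · 1/9 = 1/27, 1/6 · 1/72 = 1/432; summing to 47/432.
So P(bowl C | data) = (1/432) / (47/432) = 1/47.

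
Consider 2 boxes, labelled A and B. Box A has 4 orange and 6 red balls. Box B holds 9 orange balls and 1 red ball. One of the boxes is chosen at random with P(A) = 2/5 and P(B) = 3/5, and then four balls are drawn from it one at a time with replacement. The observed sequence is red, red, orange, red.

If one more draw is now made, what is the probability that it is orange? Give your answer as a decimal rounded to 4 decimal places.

For each hypothesis, P(data | H) works out to: P(data | box A) = (6/10)(6/10)(4/10)(6/10) = 0.0864; P(data | box B) = (1/10)(1/10)(9/10)(1/10) = 0.0009.
The prior-weighted likelihoods are 2/5 · 0.0864 = 0.03456, 3/5 · 0.0009 = 0.00054; these sum to 0.0351.
Dividing through by the total gives posterior P(box A | data) = 0.98462, P(box B | data) = 0.015385.
The predictive probability is P(orange next | data) = (2/5)(0.98462) + (9/10)(0.015385) = 0.40769.

0.4077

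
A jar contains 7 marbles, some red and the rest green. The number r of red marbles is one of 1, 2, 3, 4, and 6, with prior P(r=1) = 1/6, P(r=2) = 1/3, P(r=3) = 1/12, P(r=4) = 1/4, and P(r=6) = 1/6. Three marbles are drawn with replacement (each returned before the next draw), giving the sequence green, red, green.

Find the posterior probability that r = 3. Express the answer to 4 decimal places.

0.1091

For each hypothesis, P(data | H) works out to: P(data | r = 1) = (6/7)(1/7)(6/7) = 0.10496; P(data | r = 2) = (5/7)(2/7)(5/7) = 0.14577; P(data | r = 3) = (4/7)(3/7)(4/7) = 0.13994; P(data | r = 4) = (3/7)(4/7)(3/7) = 0.10496; P(data | r = 6) = (1/7)(6/7)(1/7) = 0.017493.
The prior-weighted likelihoods are 1/6 · 0.10496 = 0.017493, 1/3 · 0.14577 = 0.048591, 1/12 · 0.13994 = 0.011662, 1/4 · 0.10496 = 0.026239, 1/6 · 0.017493 = 0.0029155; summing to 0.1069.
By Bayes' rule, P(r = 3 | data) = (0.011662) / (0.1069) = 0.10909.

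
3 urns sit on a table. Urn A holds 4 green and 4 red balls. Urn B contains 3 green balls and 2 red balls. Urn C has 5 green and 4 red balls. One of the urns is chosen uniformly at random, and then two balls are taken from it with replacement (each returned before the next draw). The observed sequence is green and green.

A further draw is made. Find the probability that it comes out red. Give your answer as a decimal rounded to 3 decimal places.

0.442

Compute the likelihood of the observed sequence for each case: P(data | urn A) = (4/8)(4/8) = 0.25; P(data | urn B) = (3/5)(3/5) = 0.36; P(data | urn C) = (5/9)(5/9) = 0.30864.
The prior-weighted likelihoods are 1/3 · 0.25 = 0.083333, 1/3 · 0.36 = 0.12, 1/3 · 0.30864 = 0.10288; with total 0.30621.
Dividing through by the total gives posterior P(urn A | data) = 0.27214, P(urn B | data) = 0.39188, P(urn C | data) = 0.33598.
The predictive probability is P(red next | data) = (1/2)(0.27214) + (2/5)(0.39188) + (4/9)(0.33598) = 0.44215.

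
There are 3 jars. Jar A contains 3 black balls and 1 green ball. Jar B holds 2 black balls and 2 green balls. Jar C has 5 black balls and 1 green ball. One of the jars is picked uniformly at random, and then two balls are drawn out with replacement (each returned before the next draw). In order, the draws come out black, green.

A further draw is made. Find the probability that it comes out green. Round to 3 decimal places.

0.338

Compute the likelihood of the observed sequence for each case: P(data | jar A) = (3/4)(1/4) = 3/16; P(data | jar B) = (2/4)(2/4) = 1/4; P(data | jar C) = (5/6)(1/6) = 5/36.
The prior-weighted likelihoods are 1/3 · 3/16 = 1/16, 1/3 · 1/4 = 1/12, 1/3 · 5/36 = 5/108; with total 83/432.
Dividing through by the total gives posterior P(jar A | data) = 27/83, P(jar B | data) = 36/83, P(jar C | data) = 20/83.
The predictive probability is P(green next | data) = (1/4)(27/83) + (1/2)(36/83) + (1/6)(20/83) = 337/996.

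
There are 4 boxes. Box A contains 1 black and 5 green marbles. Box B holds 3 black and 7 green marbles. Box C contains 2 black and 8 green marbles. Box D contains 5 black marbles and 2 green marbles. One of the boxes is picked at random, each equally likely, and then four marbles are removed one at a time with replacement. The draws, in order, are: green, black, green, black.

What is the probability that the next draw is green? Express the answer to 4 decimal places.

0.6072

The likelihood of the observed sequence under each hypothesis: P(data | box A) = (5/6)(1/6)(5/6)(1/6) = 0.01929; P(data | box B) = (7/10)(3/10)(7/10)(3/10) = 0.0441; P(data | box C) = (8/10)(2/10)(8/10)(2/10) = 0.0256; P(data | box D) = (2/7)(5/7)(2/7)(5/7) = 0.041649.
The prior-weighted likelihoods are 1/4 · 0.01929 = 0.0048225, 1/4 · 0.0441 = 0.011025, 1/4 · 0.0256 = 0.0064, 1/4 · 0.041649 = 0.010412; with total 0.03266.
Dividing through by the total gives posterior P(box A | data) = 0.14766, P(box B | data) = 0.33757, P(box C | data) = 0.19596, P(box D | data) = 0.31881.
The predictive probability is P(green next | data) = (5/6)(0.14766) + (7/10)(0.33757) + (4/5)(0.19596) + (2/7)(0.31881) = 0.6072.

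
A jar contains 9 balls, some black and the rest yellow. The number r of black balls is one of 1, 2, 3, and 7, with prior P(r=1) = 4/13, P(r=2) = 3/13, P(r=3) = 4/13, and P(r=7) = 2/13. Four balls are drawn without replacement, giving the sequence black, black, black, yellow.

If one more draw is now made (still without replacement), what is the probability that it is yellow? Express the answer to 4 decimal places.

0.3171

For each hypothesis, P(data | H) works out to: P(data | r = 1) = (1/9)(0/8) = 0; P(data | r = 2) = (2/9)(1/8)(0/7) = 0; P(data | r = 3) = (3/9)(2/8)(1/7)(6/6) = 0.011905; P(data | r = 7) = (7/9)(6/8)(5/7)(2/6) = 0.13889.
Multiplying each by its prior: 4/13 · 0 = 0, 3/13 · 0 = 0, 4/13 · 0.011905 = 0.003663, 2/13 · 0.13889 = 0.021368; summing to 0.025031.
Normalising, the posterior is P(r = 1 | data) = 0, P(r = 2 | data) = 0, P(r = 3 | data) = 0.14634, P(r = 7 | data) = 0.85366.
So P(yellow next | data) = Σ P(yellow next | H) P(H | data) = (1)(0.14634) + (1/5)(0.85366) = 0.31707.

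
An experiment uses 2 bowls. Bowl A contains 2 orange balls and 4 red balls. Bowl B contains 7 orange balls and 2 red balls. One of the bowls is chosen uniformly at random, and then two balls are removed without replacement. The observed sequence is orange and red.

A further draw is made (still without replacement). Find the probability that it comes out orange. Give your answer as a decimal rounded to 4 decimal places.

0.5060

For each hypothesis, P(data | H) works out to: P(data | bowl A) = (2/6)(4/5) = 4/15; P(data | bowl B) = (7/9)(2/8) = 7/36.
Multiplying each by its prior: 1/2 · 4/15 = 2/15, 1/2 · 7/36 = 7/72; these sum to 83/360.
Dividing through by the total gives posterior P(bowl A | data) = 48/83, P(bowl B | data) = 35/83.
Averaging over the posterior, P(orange next | data) = (1/4)(48/83) + (6/7)(35/83) = 42/83.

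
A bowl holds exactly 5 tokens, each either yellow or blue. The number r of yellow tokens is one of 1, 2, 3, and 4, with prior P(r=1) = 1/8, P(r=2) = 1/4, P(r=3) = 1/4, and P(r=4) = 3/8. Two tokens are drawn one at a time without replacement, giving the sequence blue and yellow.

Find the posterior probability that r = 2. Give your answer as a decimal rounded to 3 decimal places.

The likelihood of the observed sequence under each hypothesis: P(data | r = 1) = (4/5)(1/4) = 1/5; P(data | r = 2) = (3/5)(2/4) = 3/10; P(data | r = 3) = (2/5)(3/4) = 3/10; P(data | r = 4) = (1/5)(4/4) = 1/5.
Multiplying each by its prior: 1/8 · 1/5 = 1/40, 1/4 · 3/10 = 3/40, 1/4 · 3/10 = 3/40, 3/8 · 1/5 = 3/40; with total 1/4.
Therefore the posterior P(r = 2 | data) = (3/40) / (1/4) = 3/10.

0.300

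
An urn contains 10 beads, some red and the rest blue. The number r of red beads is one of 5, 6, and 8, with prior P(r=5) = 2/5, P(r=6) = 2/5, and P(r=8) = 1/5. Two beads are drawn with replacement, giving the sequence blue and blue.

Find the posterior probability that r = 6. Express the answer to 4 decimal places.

Under each hypothesis, the probability of the observed sequence is: P(data | r = 5) = (5/10)(5/10) = 1/4; P(data | r = 6) = (4/10)(4/10) = 4/25; P(data | r = 8) = (2/10)(2/10) = 1/25.
Multiplying each by its prior: 2/5 · 1/4 = 1/10, 2/5 · 4/25 = 8/125, 1/5 · 1/25 = 1/125; with total 43/250.
Therefore the posterior P(r = 6 | data) = (8/125) / (43/250) = 16/43.

0.3721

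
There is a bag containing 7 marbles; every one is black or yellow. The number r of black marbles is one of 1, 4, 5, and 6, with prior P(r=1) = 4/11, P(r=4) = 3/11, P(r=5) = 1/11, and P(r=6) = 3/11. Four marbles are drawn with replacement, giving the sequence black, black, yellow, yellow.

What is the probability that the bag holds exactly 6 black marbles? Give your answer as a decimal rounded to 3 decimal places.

0.138

Under each hypothesis, the probability of the observed sequence is: P(data | r = 1) = (1/7)(1/7)(6/7)(6/7) = 0.014994; P(data | r = 4) = (4/7)(4/7)(3/7)(3/7) = 0.059975; P(data | r = 5) = (5/7)(5/7)(2/7)(2/7) = 0.041649; P(data | r = 6) = (6/7)(6/7)(1/7)(1/7) = 0.014994.
Weighting by the prior gives 4/11 · 0.014994 = 0.0054523, 3/11 · 0.059975 = 0.016357, 1/11 · 0.041649 = 0.0037863, 3/11 · 0.014994 = 0.0040892; with total 0.029685.
Therefore the posterior P(r = 6 | data) = (0.0040892) / (0.029685) = 0.13776.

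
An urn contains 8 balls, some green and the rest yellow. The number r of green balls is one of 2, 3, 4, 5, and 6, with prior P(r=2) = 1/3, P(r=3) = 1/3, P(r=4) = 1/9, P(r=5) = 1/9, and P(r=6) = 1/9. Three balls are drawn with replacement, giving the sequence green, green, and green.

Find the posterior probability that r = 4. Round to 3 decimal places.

Compute the likelihood of the observed sequence for each case: P(data | r = 2) = (2/8)(2/8)(2/8) = 0.015625; P(data | r = 3) = (3/8)(3/8)(3/8) = 0.052734; P(data | r = 4) = (4/8)(4/8)(4/8) = 0.125; P(data | r = 5) = (5/8)(5/8)(5/8) = 0.24414; P(data | r = 6) = (6/8)(6/8)(6/8) = 0.42188.
Multiplying each by its prior: 1/3 · 0.015625 = 0.0052083, 1/3 · 0.052734 = 0.017578, 1/9 · 0.125 = 0.013889, 1/9 · 0.24414 = 0.027127, 1/9 · 0.42188 = 0.046875; these sum to 0.11068.
So P(r = 4 | data) = (0.013889) / (0.11068) = 0.12549.

0.125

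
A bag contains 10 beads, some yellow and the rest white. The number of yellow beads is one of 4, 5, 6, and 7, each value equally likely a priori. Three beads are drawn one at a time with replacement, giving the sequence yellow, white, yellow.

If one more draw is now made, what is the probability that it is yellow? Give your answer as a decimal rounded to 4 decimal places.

The likelihood of the observed sequence under each hypothesis: P(data | r = 4) = (4/10)(6/10)(4/10) = 0.096; P(data | r = 5) = (5/10)(5/10)(5/10) = 0.125; P(data | r = 6) = (6/10)(4/10)(6/10) = 0.144; P(data | r = 7) = (7/10)(3/10)(7/10) = 0.147.
Multiplying each by its prior: 1/4 · 0.096 = 0.024, 1/4 · 0.125 = 0.03125, 1/4 · 0.144 = 0.036, 1/4 · 0.147 = 0.03675; with total 0.128.
Normalising, the posterior is P(r = 4 | data) = 0.1875, P(r = 5 | data) = 0.24414, P(r = 6 | data) = 0.28125, P(r = 7 | data) = 0.28711.
The predictive probability is P(yellow next | data) = (2/5)(0.1875) + (1/2)(0.24414) + (3/5)(0.28125) + (7/10)(0.28711) = 0.5668.

0.5668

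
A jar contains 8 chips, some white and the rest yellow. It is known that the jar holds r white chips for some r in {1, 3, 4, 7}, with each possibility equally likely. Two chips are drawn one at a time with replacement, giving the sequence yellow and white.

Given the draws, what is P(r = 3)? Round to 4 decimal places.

0.3333

Under each hypothesis, the probability of the observed sequence is: P(data | r = 1) = (7/8)(1/8) = 7/64; P(data | r = 3) = (5/8)(3/8) = 15/64; P(data | r = 4) = (4/8)(4/8) = 1/4; P(data | r = 7) = (1/8)(7/8) = 7/64.
Weighting by the prior gives 1/4 · 7/64 = 7/256, 1/4 · 15/64 = 15/256, 1/4 · 1/4 = 1/16, 1/4 · 7/64 = 7/256; these sum to 45/256.
So P(r = 3 | data) = (15/256) / (45/256) = 1/3.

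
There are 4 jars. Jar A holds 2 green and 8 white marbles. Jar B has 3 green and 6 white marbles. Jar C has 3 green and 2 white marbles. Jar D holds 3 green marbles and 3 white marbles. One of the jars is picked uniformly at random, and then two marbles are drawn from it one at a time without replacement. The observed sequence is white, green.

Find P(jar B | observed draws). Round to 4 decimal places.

For each hypothesis, P(data | H) works out to: P(data | jar A) = (8/10)(2/9) = 8/45; P(data | jar B) = (6/9)(3/8) = 1/4; P(data | jar C) = (2/5)(3/4) = 3/10; P(data | jar D) = (3/6)(3/5) = 3/10.
Multiplying each by its prior: 1/4 · 8/45 = 2/45, 1/4 · 1/4 = 1/16, 1/4 · 3/10 = 3/40, 1/4 · 3/10 = 3/40; summing to 37/144.
So P(jar B | data) = (1/16) / (37/144) = 9/37.

0.2432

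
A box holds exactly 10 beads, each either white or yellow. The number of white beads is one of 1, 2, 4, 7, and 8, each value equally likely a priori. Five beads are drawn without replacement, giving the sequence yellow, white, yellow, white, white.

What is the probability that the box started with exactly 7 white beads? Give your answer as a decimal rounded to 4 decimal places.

Compute the likelihood of the observed sequence for each case: P(data | r = 1) = (9/10)(1/9)(8/8)(0/7) = 0; P(data | r = 2) = (8/10)(2/9)(7/8)(1/7)(0/6) = 0; P(data | r = 4) = (6/10)(4/9)(5/8)(3/7)(2/6) = 0.02381; P(data | r = 7) = (3/10)(7/9)(2/8)(6/7)(5/6) = 0.041667; P(data | r = 8) = (2/10)(8/9)(1/8)(7/7)(6/6) = 0.022222.
The prior-weighted likelihoods are 1/5 · 0 = 0, 1/5 · 0 = 0, 1/5 · 0.02381 = 0.0047619, 1/5 · 0.041667 = 0.0083333, 1/5 · 0.022222 = 0.0044444; these sum to 0.01754.
Therefore the posterior P(r = 7 | data) = (0.0083333) / (0.01754) = 0.47511.

0.4751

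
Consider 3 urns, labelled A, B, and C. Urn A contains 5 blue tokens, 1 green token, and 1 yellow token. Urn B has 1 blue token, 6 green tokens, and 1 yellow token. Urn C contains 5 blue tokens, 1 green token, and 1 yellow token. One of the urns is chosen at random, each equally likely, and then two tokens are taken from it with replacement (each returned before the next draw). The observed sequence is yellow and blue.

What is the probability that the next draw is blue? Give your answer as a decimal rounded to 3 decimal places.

0.672

Compute the likelihood of the observed sequence for each case: P(data | urn A) = (1/7)(5/7) = 0.10204; P(data | urn B) = (1/8)(1/8) = 0.015625; P(data | urn C) = (1/7)(5/7) = 0.10204.
Weighting by the prior gives 1/3 · 0.10204 = 0.034014, 1/3 · 0.015625 = 0.0052083, 1/3 · 0.10204 = 0.034014; with total 0.073236.
The posterior is then P(urn A | data) = 0.46444, P(urn B | data) = 0.071118, P(urn C | data) = 0.46444.
The predictive probability is P(blue next | data) = (5/7)(0.46444) + (1/8)(0.071118) + (5/7)(0.46444) = 0.67238.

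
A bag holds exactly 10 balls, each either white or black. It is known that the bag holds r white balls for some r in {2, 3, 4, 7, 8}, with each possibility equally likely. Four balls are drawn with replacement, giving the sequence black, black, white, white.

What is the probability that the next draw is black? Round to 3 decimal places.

0.529

For each hypothesis, P(data | H) works out to: P(data | r = 2) = (8/10)(8/10)(2/10)(2/10) = 0.0256; P(data | r = 3) = (7/10)(7/10)(3/10)(3/10) = 0.0441; P(data | r = 4) = (6/10)(6/10)(4/10)(4/10) = 0.0576; P(data | r = 7) = (3/10)(3/10)(7/10)(7/10) = 0.0441; P(data | r = 8) = (2/10)(2/10)(8/10)(8/10) = 0.0256.
The prior-weighted likelihoods are 1/5 · 0.0256 = 0.00512, 1/5 · 0.0441 = 0.00882, 1/5 · 0.0576 = 0.01152, 1/5 · 0.0441 = 0.00882, 1/5 · 0.0256 = 0.00512; summing to 0.0394.
Normalising, the posterior is P(r = 2 | data) = 0.12995, P(r = 3 | data) = 0.22386, P(r = 4 | data) = 0.29239, P(r = 7 | data) = 0.22386, P(r = 8 | data) = 0.12995.
Averaging over the posterior, P(black next | data) = (4/5)(0.12995) + (7/10)(0.22386) + (3/5)(0.29239) + (3/10)(0.22386) + (1/5)(0.12995) = 0.52924.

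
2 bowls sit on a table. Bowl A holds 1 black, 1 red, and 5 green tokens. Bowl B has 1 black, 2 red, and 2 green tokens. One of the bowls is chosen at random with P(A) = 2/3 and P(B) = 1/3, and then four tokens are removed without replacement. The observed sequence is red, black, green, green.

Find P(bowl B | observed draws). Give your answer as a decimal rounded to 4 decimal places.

For each hypothesis, P(data | H) works out to: P(data | bowl A) = (1/7)(1/6)(5/5)(4/4) = 1/42; P(data | bowl B) = (2/5)(1/4)(2/3)(1/2) = 1/30.
Weighting by the prior gives 2/3 · 1/42 = 1/63, 1/3 · 1/30 = 1/90; with total 17/630.
Therefore the posterior P(bowl B | data) = (1/90) / (17/630) = 7/17.

0.4118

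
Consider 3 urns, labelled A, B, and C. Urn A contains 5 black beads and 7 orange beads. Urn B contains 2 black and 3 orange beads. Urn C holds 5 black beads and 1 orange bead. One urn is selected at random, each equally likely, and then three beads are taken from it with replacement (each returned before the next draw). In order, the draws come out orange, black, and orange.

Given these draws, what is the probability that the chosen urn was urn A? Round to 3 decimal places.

For each hypothesis, P(data | H) works out to: P(data | urn A) = (7/12)(5/12)(7/12) = 0.14178; P(data | urn B) = (3/5)(2/5)(3/5) = 0.144; P(data | urn C) = (1/6)(5/6)(1/6) = 0.023148.
The prior-weighted likelihoods are 1/3 · 0.14178 = 0.047261, 1/3 · 0.144 = 0.048, 1/3 · 0.023148 = 0.007716; with total 0.10298.
By Bayes' rule, P(urn A | data) = (0.047261) / (0.10298) = 0.45895.

0.459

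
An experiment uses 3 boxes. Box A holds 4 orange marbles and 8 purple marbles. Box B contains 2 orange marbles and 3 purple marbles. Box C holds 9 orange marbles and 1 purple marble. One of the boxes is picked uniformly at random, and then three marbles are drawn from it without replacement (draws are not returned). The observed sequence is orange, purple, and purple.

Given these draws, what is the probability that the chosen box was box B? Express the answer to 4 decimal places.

0.5410

The likelihood of the observed sequence under each hypothesis: P(data | box A) = (4/12)(8/11)(7/10) = 28/165; P(data | box B) = (2/5)(3/4)(2/3) = 1/5; P(data | box C) = (9/10)(1/9)(0/8) = 0.
Multiplying each by its prior: 1/3 · 28/165 = 28/495, 1/3 · 1/5 = 1/15, 1/3 · 0 = 0; with total 61/495.
So P(box B | data) = (1/15) / (61/495) = 33/61.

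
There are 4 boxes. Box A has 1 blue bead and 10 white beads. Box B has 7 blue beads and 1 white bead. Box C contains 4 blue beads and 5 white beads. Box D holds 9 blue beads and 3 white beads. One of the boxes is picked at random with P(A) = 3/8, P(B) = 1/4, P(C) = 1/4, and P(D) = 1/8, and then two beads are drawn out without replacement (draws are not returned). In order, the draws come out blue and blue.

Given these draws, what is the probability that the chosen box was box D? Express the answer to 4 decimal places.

Compute the likelihood of the observed sequence for each case: P(data | box A) = (1/11)(0/10) = 0; P(data | box B) = (7/8)(6/7) = 3/4; P(data | box C) = (4/9)(3/8) = 1/6; P(data | box D) = (9/12)(8/11) = 6/11.
Multiplying each by its prior: 3/8 · 0 = 0, 1/4 · 3/4 = 3/16, 1/4 · 1/6 = 1/24, 1/8 · 6/11 = 3/44; summing to 157/528.
Therefore the posterior P(box D | data) = (3/44) / (157/528) = 36/157.

0.2293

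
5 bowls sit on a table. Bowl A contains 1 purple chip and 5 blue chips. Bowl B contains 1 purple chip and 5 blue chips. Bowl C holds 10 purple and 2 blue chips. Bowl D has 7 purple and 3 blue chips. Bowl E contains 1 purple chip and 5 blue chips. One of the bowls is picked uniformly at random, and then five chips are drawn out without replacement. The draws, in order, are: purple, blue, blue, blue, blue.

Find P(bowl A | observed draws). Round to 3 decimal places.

0.333

Compute the likelihood of the observed sequence for each case: P(data | bowl A) = (1/6)(5/5)(4/4)(3/3)(2/2) = 1/6; P(data | bowl B) = (1/6)(5/5)(4/4)(3/3)(2/2) = 1/6; P(data | bowl C) = (10/12)(2/11)(1/10)(0/9) = 0; P(data | bowl D) = (7/10)(3/9)(2/8)(1/7)(0/6) = 0; P(data | bowl E) = (1/6)(5/5)(4/4)(3/3)(2/2) = 1/6.
Weighting by the prior gives 1/5 · 1/6 = 1/30, 1/5 · 1/6 = 1/30, 1/5 · 0 = 0, 1/5 · 0 = 0, 1/5 · 1/6 = 1/30; summing to 1/10.
Hence P(bowl A | data) = (1/30) / (1/10) = 1/3.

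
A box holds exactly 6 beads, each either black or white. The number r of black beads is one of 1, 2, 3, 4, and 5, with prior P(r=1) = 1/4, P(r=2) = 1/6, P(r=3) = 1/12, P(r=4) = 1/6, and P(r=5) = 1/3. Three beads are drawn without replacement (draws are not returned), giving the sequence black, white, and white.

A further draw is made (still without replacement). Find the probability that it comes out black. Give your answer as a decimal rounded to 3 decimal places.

Compute the likelihood of the observed sequence for each case: P(data | r = 1) = (1/6)(5/5)(4/4) = 1/6; P(data | r = 2) = (2/6)(4/5)(3/4) = 1/5; P(data | r = 3) = (3/6)(3/5)(2/4) = 3/20; P(data | r = 4) = (4/6)(2/5)(1/4) = 1/15; P(data | r = 5) = (5/6)(1/5)(0/4) = 0.
Weighting by the prior gives 1/4 · 1/6 = 1/24, 1/6 · 1/5 = 1/30, 1/12 · 3/20 = 1/80, 1/6 · 1/15 = 1/90, 1/3 · 0 = 0; summing to 71/720.
Normalising, the posterior is P(r = 1 | data) = 30/71, P(r = 2 | data) = 24/71, P(r = 3 | data) = 9/71, P(r = 4 | data) = 8/71, P(r = 5 | data) = 0.
The predictive probability is P(black next | data) = (0)(30/71) + (1/3)(24/71) + (2/3)(9/71) + (1)(8/71) = 22/71.

0.310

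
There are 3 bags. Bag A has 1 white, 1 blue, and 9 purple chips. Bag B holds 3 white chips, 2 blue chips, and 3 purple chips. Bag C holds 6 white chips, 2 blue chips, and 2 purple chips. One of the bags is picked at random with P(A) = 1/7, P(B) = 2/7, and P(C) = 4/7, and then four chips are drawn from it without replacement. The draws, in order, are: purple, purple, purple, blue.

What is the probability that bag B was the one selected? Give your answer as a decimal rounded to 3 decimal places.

0.183

The likelihood of the observed sequence under each hypothesis: P(data | bag A) = (9/11)(8/10)(7/9)(1/8) = 7/110; P(data | bag B) = (3/8)(2/7)(1/6)(2/5) = 1/140; P(data | bag C) = (2/10)(1/9)(0/8) = 0.
Weighting by the prior gives 1/7 · 7/110 = 1/110, 2/7 · 1/140 = 1/490, 4/7 · 0 = 0; these sum to 6/539.
Therefore the posterior P(bag B | data) = (1/490) / (6/539) = 11/60.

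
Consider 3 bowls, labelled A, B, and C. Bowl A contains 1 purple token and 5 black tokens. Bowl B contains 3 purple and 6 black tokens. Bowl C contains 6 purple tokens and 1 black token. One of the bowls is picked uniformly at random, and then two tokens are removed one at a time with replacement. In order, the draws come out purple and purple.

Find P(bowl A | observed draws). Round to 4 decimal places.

0.0318

Under each hypothesis, the probability of the observed sequence is: P(data | bowl A) = (1/6)(1/6) = 0.027778; P(data | bowl B) = (3/9)(3/9) = 0.11111; P(data | bowl C) = (6/7)(6/7) = 0.73469.
The prior-weighted likelihoods are 1/3 · 0.027778 = 0.0092593, 1/3 · 0.11111 = 0.037037, 1/3 · 0.73469 = 0.2449; summing to 0.29119.
Therefore the posterior P(bowl A | data) = (0.0092593) / (0.29119) = 0.031798.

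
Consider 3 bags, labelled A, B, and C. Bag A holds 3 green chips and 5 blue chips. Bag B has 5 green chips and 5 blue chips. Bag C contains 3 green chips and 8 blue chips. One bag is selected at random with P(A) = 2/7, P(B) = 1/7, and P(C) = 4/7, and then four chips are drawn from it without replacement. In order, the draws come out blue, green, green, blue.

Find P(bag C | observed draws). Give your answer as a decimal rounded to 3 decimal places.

0.433

Compute the likelihood of the observed sequence for each case: P(data | bag A) = (5/8)(3/7)(2/6)(4/5) = 0.071429; P(data | bag B) = (5/10)(5/9)(4/8)(4/7) = 0.079365; P(data | bag C) = (8/11)(3/10)(2/9)(7/8) = 0.042424.
Weighting by the prior gives 2/7 · 0.071429 = 0.020408, 1/7 · 0.079365 = 0.011338, 4/7 · 0.042424 = 0.024242; summing to 0.055988.
Hence P(bag C | data) = (0.024242) / (0.055988) = 0.43299.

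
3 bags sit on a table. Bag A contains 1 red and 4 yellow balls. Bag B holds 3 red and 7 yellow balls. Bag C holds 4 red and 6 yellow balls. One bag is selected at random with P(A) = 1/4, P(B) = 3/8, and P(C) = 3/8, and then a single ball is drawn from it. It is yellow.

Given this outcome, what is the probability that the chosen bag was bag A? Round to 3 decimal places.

Under each hypothesis, the probability of this draw is: P(data | bag A) = (4/5) = 4/5; P(data | bag B) = (7/10) = 7/10; P(data | bag C) = (6/10) = 3/5.
The prior-weighted likelihoods are 1/4 · 4/5 = 1/5, 3/8 · 7/10 = 21/80, 3/8 · 3/5 = 9/40; these sum to 11/16.
Hence P(bag A | data) = (1/5) / (11/16) = 16/55.

0.291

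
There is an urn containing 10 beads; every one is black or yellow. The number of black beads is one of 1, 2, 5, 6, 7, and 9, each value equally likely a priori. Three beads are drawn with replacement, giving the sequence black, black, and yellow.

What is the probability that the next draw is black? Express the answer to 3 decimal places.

0.617

For each hypothesis, P(data | H) works out to: P(data | r = 1) = (1/10)(1/10)(9/10) = 0.009; P(data | r = 2) = (2/10)(2/10)(8/10) = 0.032; P(data | r = 5) = (5/10)(5/10)(5/10) = 0.125; P(data | r = 6) = (6/10)(6/10)(4/10) = 0.144; P(data | r = 7) = (7/10)(7/10)(3/10) = 0.147; P(data | r = 9) = (9/10)(9/10)(1/10) = 0.081.
The prior-weighted likelihoods are 1/6 · 0.009 = 0.0015, 1/6 · 0.032 = 0.0053333, 1/6 · 0.125 = 0.020833, 1/6 · 0.144 = 0.024, 1/6 · 0.147 = 0.0245, 1/6 · 0.081 = 0.0135; these sum to 0.089667.
Dividing through by the total gives posterior P(r = 1 | data) = 0.016729, P(r = 2 | data) = 0.05948, P(r = 5 | data) = 0.23234, P(r = 6 | data) = 0.26766, P(r = 7 | data) = 0.27323, P(r = 9 | data) = 0.15056.
The predictive probability is P(black next | data) = (1/10)(0.016729) + (1/5)(0.05948) + (1/2)(0.23234) + (3/5)(0.26766) + (7/10)(0.27323) + (9/10)(0.15056) = 0.6171.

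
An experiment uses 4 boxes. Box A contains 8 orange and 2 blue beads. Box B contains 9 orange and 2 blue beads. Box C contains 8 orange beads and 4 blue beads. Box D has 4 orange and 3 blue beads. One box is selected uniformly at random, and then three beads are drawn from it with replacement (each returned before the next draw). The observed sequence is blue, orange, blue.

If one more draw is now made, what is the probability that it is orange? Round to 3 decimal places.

0.660

The likelihood of the observed sequence under each hypothesis: P(data | box A) = (2/10)(8/10)(2/10) = 0.032; P(data | box B) = (2/11)(9/11)(2/11) = 0.027047; P(data | box C) = (4/12)(8/12)(4/12) = 0.074074; P(data | box D) = (3/7)(4/7)(3/7) = 0.10496.
Multiplying each by its prior: 1/4 · 0.032 = 0.008, 1/4 · 0.027047 = 0.0067618, 1/4 · 0.074074 = 0.018519, 1/4 · 0.10496 = 0.026239; these sum to 0.059519.
The posterior is then P(box A | data) = 0.13441, P(box B | data) = 0.11361, P(box C | data) = 0.31113, P(box D | data) = 0.44085.
So P(orange next | data) = Σ P(orange next | H) P(H | data) = (4/5)(0.13441) + (9/11)(0.11361) + (2/3)(0.31113) + (4/7)(0.44085) = 0.65982.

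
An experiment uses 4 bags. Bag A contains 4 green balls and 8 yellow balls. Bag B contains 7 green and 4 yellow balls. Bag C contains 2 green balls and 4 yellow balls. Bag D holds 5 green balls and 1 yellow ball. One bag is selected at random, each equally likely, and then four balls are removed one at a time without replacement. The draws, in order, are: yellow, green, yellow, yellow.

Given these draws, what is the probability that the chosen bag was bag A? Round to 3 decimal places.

The likelihood of the observed sequence under each hypothesis: P(data | bag A) = (8/12)(4/11)(7/10)(6/9) = 0.11313; P(data | bag B) = (4/11)(7/10)(3/9)(2/8) = 0.021212; P(data | bag C) = (4/6)(2/5)(3/4)(2/3) = 0.13333; P(data | bag D) = (1/6)(5/5)(0/4) = 0.
The prior-weighted likelihoods are 1/4 · 0.11313 = 0.028283, 1/4 · 0.021212 = 0.005303, 1/4 · 0.13333 = 0.033333, 1/4 · 0 = 0; these sum to 0.066919.
Therefore the posterior P(bag A | data) = (0.028283) / (0.066919) = 0.42264.

0.423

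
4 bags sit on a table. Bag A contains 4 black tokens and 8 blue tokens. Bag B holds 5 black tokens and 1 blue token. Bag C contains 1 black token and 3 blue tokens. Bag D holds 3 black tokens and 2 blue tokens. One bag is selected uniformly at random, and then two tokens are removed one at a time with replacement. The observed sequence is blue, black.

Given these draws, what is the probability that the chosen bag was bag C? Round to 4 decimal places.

Under each hypothesis, the probability of the observed sequence is: P(data | bag A) = (8/12)(4/12) = 0.22222; P(data | bag B) = (1/6)(5/6) = 0.13889; P(data | bag C) = (3/4)(1/4) = 0.1875; P(data | bag D) = (2/5)(3/5) = 0.24.
Multiplying each by its prior: 1/4 · 0.22222 = 0.055556, 1/4 · 0.13889 = 0.034722, 1/4 · 0.1875 = 0.046875, 1/4 · 0.24 = 0.06; summing to 0.19715.
By Bayes' rule, P(bag C | data) = (0.046875) / (0.19715) = 0.23776.

0.2378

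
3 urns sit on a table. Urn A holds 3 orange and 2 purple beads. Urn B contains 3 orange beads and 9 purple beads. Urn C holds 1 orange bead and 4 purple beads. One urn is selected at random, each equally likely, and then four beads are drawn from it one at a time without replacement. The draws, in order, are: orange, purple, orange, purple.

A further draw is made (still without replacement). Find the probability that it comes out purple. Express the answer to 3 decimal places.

0.233

For each hypothesis, P(data | H) works out to: P(data | urn A) = (3/5)(2/4)(2/3)(1/2) = 1/10; P(data | urn B) = (3/12)(9/11)(2/10)(8/9) = 2/55; P(data | urn C) = (1/5)(4/4)(0/3) = 0.
The prior-weighted likelihoods are 1/3 · 1/10 = 1/30, 1/3 · 2/55 = 2/165, 1/3 · 0 = 0; these sum to 1/22.
Normalising, the posterior is P(urn A | data) = 11/15, P(urn B | data) = 4/15, P(urn C | data) = 0.
So P(purple next | data) = Σ P(purple next | H) P(H | data) = (0)(11/15) + (7/8)(4/15) = 7/30.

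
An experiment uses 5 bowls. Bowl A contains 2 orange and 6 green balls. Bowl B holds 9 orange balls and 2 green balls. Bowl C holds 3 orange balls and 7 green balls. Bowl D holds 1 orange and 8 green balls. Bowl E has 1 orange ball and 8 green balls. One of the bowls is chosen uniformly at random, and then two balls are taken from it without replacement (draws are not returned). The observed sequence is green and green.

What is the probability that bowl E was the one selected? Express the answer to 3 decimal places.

0.302

Compute the likelihood of the observed sequence for each case: P(data | bowl A) = (6/8)(5/7) = 0.53571; P(data | bowl B) = (2/11)(1/10) = 0.018182; P(data | bowl C) = (7/10)(6/9) = 0.46667; P(data | bowl D) = (8/9)(7/8) = 0.77778; P(data | bowl E) = (8/9)(7/8) = 0.77778.
Multiplying each by its prior: 1/5 · 0.53571 = 0.10714, 1/5 · 0.018182 = 0.0036364, 1/5 · 0.46667 = 0.093333, 1/5 · 0.77778 = 0.15556, 1/5 · 0.77778 = 0.15556; with total 0.51522.
Therefore the posterior P(bowl E | data) = (0.15556) / (0.51522) = 0.30192.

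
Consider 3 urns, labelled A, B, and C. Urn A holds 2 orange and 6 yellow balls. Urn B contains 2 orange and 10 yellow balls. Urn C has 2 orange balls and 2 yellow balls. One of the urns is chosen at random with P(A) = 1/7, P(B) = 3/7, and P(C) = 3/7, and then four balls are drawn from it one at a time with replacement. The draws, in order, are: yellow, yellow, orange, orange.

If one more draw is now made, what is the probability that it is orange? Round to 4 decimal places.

0.3999

Compute the likelihood of the observed sequence for each case: P(data | urn A) = (6/8)(6/8)(2/8)(2/8) = 0.035156; P(data | urn B) = (10/12)(10/12)(2/12)(2/12) = 0.01929; P(data | urn C) = (2/4)(2/4)(2/4)(2/4) = 0.0625.
Weighting by the prior gives 1/7 · 0.035156 = 0.0050223, 3/7 · 0.01929 = 0.0082672, 3/7 · 0.0625 = 0.026786; with total 0.040075.
Dividing through by the total gives posterior P(urn A | data) = 0.12532, P(urn B | data) = 0.20629, P(urn C | data) = 0.66839.
So P(orange next | data) = Σ P(orange next | H) P(H | data) = (1/4)(0.12532) + (1/6)(0.20629) + (1/2)(0.66839) = 0.39991.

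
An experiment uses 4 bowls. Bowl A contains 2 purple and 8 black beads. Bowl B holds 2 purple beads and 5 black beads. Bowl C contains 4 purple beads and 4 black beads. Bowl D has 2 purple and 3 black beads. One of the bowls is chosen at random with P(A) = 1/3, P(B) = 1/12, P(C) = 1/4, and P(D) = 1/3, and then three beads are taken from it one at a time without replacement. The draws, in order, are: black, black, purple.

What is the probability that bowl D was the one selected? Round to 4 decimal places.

Compute the likelihood of the observed sequence for each case: P(data | bowl A) = (8/10)(7/9)(2/8) = 0.15556; P(data | bowl B) = (5/7)(4/6)(2/5) = 0.19048; P(data | bowl C) = (4/8)(3/7)(4/6) = 0.14286; P(data | bowl D) = (3/5)(2/4)(2/3) = 0.2.
The prior-weighted likelihoods are 1/3 · 0.15556 = 0.051852, 1/12 · 0.19048 = 0.015873, 1/4 · 0.14286 = 0.035714, 1/3 · 0.2 = 0.066667; these sum to 0.17011.
Hence P(bowl D | data) = (0.066667) / (0.17011) = 0.39191.

0.3919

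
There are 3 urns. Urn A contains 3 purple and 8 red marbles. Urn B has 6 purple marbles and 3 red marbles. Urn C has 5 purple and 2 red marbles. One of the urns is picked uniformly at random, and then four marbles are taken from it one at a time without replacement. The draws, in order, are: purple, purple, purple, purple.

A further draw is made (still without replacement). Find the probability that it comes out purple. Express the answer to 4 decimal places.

0.3636

Compute the likelihood of the observed sequence for each case: P(data | urn A) = (3/11)(2/10)(1/9)(0/8) = 0; P(data | urn B) = (6/9)(5/8)(4/7)(3/6) = 5/42; P(data | urn C) = (5/7)(4/6)(3/5)(2/4) = 1/7.
Weighting by the prior gives 1/3 · 0 = 0, 1/3 · 5/42 = 5/126, 1/3 · 1/7 = 1/21; with total 11/126.
Normalising, the posterior is P(urn A | data) = 0, P(urn B | data) = 5/11, P(urn C | data) = 6/11.
Averaging over the posterior, P(purple next | data) = (2/5)(5/11) + (1/3)(6/11) = 4/11.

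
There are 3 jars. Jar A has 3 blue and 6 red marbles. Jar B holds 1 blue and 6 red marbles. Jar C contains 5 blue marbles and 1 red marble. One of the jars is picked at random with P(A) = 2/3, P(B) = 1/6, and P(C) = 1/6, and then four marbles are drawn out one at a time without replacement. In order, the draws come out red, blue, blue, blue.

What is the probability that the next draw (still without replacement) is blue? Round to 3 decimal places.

Under each hypothesis, the probability of the observed sequence is: P(data | jar A) = (6/9)(3/8)(2/7)(1/6) = 1/84; P(data | jar B) = (6/7)(1/6)(0/5) = 0; P(data | jar C) = (1/6)(5/5)(4/4)(3/3) = 1/6.
Multiplying each by its prior: 2/3 · 1/84 = 1/126, 1/6 · 0 = 0, 1/6 · 1/6 = 1/36; summing to 1/28.
Normalising, the posterior is P(jar A | data) = 2/9, P(jar B | data) = 0, P(jar C | data) = 7/9.
Averaging over the posterior, P(blue next | data) = (0)(2/9) + (1)(7/9) = 7/9.

0.778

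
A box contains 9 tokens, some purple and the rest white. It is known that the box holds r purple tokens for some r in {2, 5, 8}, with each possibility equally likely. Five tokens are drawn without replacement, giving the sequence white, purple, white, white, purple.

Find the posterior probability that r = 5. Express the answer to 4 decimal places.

0.5333

The likelihood of the observed sequence under each hypothesis: P(data | r = 2) = (7/9)(2/8)(6/7)(5/6)(1/5) = 1/36; P(data | r = 5) = (4/9)(5/8)(3/7)(2/6)(4/5) = 2/63; P(data | r = 8) = (1/9)(8/8)(0/7) = 0.
The prior-weighted likelihoods are 1/3 · 1/36 = 1/108, 1/3 · 2/63 = 2/189, 1/3 · 0 = 0; summing to 5/252.
Hence P(r = 5 | data) = (2/189) / (5/252) = 8/15.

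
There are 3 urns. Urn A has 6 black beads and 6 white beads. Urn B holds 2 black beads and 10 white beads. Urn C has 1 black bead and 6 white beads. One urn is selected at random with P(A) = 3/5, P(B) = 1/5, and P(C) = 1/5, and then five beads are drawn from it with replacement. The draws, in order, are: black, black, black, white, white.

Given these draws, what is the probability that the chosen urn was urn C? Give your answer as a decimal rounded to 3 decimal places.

The likelihood of the observed sequence under each hypothesis: P(data | urn A) = (6/12)(6/12)(6/12)(6/12)(6/12) = 0.03125; P(data | urn B) = (2/12)(2/12)(2/12)(10/12)(10/12) = 0.003215; P(data | urn C) = (1/7)(1/7)(1/7)(6/7)(6/7) = 0.002142.
Weighting by the prior gives 3/5 · 0.03125 = 0.01875, 1/5 · 0.003215 = 0.000643, 1/5 · 0.002142 = 0.00042839; these sum to 0.019821.
So P(urn C | data) = (0.00042839) / (0.019821) = 0.021613.

0.022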